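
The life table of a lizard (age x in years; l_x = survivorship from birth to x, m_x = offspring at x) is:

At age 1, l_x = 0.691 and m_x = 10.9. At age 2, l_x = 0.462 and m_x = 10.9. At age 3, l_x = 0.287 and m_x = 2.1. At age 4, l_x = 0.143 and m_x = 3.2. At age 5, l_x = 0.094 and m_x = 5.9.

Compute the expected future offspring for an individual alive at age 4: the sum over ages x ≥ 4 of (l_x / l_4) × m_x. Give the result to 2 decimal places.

7.08

l_4 = 0.143. Conditional survival from age 4 to x is l_x / l_4.
  x=4: (0.143/0.143) × 3.2 = 3.2000
  x=5: (0.094/0.143) × 5.9 = 3.8783
Sum = 3.2000 + 3.8783 = 7.0783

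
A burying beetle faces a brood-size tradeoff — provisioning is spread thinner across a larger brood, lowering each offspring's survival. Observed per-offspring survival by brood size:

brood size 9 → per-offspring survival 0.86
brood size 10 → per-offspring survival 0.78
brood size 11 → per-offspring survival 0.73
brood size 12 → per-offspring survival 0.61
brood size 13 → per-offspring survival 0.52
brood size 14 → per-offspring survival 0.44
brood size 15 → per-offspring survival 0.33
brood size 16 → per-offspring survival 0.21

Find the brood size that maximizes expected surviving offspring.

Expected surviving offspring = c × s(c):
  c=9: 9 × 0.86 = 7.740
  c=10: 10 × 0.78 = 7.800
  c=11: 11 × 0.73 = 8.030
  c=12: 12 × 0.61 = 7.320
  c=13: 13 × 0.52 = 6.760
  c=14: 14 × 0.44 = 6.160
  c=15: 15 × 0.33 = 4.950
  c=16: 16 × 0.21 = 3.360
Maximum at c = 11 (8.030 surviving offspring).

11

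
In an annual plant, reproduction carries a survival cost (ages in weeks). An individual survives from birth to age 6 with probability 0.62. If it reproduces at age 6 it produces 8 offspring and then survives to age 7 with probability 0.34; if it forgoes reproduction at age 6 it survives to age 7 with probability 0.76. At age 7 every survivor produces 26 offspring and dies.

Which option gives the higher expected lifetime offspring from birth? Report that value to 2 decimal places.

12.25

breed at age 6: R₀ = 0.62 × (8 + 0.34 × 26) = 0.62 × 16.8400 = 10.4408
delay to age 7: R₀ = 0.62 × (0.76 × 26) = 0.62 × 19.7600 = 12.2512
Higher: delay to age 7 (12.2512).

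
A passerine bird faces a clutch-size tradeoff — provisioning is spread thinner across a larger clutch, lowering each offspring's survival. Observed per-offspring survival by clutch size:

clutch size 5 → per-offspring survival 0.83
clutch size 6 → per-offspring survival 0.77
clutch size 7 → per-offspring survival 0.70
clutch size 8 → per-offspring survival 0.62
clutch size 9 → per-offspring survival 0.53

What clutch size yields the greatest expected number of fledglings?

Expected fledglings = c × s(c):
  c=5: 5 × 0.83 = 4.150
  c=6: 6 × 0.77 = 4.620
  c=7: 7 × 0.70 = 4.900
  c=8: 8 × 0.62 = 4.960
  c=9: 9 × 0.53 = 4.770
Maximum at c = 8 (4.960 fledglings).

8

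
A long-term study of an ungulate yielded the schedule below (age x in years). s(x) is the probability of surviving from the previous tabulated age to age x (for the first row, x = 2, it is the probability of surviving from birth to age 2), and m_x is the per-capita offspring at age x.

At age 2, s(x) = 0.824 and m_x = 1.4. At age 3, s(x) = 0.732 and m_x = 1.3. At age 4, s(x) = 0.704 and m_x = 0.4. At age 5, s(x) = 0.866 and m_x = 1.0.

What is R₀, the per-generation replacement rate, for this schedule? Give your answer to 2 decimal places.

2.48

Survivorship from birth: l_x = s_2·s_3·…·s_x.
  l_2 = 0.82400
  l_3 = 0.60317
  l_4 = 0.42463
  l_5 = 0.36773
R₀ = Σ l_x m_x:
  age 2: 0.82400 × 1.4 = 1.1536
  age 3: 0.60317 × 1.3 = 0.7841
  age 4: 0.42463 × 0.4 = 0.1699
  age 5: 0.36773 × 1.0 = 0.3677
R₀ = 1.1536 + 0.7841 + 0.1699 + 0.3677 = 2.4753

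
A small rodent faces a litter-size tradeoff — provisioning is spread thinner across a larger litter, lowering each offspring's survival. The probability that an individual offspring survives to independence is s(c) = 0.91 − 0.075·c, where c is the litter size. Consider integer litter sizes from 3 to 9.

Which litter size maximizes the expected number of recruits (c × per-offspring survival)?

Expected recruits = c × s(c):
  c=3: 3 × 0.685 = 2.055
  c=4: 4 × 0.610 = 2.440
  c=5: 5 × 0.535 = 2.675
  c=6: 6 × 0.460 = 2.760
  c=7: 7 × 0.385 = 2.695
  c=8: 8 × 0.310 = 2.480
  c=9: 9 × 0.235 = 2.115
Maximum at c = 6 (2.760 recruits).

6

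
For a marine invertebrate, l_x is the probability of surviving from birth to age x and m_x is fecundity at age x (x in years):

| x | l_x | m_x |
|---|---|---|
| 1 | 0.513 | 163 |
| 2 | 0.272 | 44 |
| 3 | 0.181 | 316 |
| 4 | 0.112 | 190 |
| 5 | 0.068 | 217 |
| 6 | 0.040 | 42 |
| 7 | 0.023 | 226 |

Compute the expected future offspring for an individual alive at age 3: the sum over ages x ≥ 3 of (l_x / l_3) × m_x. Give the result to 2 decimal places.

l_3 = 0.181. Conditional survival from age 3 to x is l_x / l_3.
  x=3: (0.181/0.181) × 316 = 316.0000
  x=4: (0.112/0.181) × 190 = 117.5691
  x=5: (0.068/0.181) × 217 = 81.5249
  x=6: (0.040/0.181) × 42 = 9.2818
  x=7: (0.023/0.181) × 226 = 28.7182
Sum = 316.0000 + 117.5691 + 81.5249 + 9.2818 + 28.7182 = 553.0939

553.09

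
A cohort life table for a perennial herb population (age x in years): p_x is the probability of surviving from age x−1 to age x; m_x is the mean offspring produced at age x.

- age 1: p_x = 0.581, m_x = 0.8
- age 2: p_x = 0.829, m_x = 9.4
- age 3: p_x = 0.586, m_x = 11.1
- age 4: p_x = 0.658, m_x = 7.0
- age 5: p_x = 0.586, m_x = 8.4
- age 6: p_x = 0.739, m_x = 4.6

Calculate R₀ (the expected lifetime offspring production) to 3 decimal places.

10.709

Survivorship from birth: l_x = p_1·p_2·…·p_x.
  l_1 = 0.58100
  l_2 = 0.48165
  l_3 = 0.28225
  l_4 = 0.18572
  l_5 = 0.10883
  l_6 = 0.08043
R₀ = Σ l_x m_x:
  age 1: 0.58100 × 0.8 = 0.4648
  age 2: 0.48165 × 9.4 = 4.5275
  age 3: 0.28225 × 11.1 = 3.1330
  age 4: 0.18572 × 7.0 = 1.3000
  age 5: 0.10883 × 8.4 = 0.9142
  age 6: 0.08043 × 4.6 = 0.3700
R₀ = 0.4648 + 4.5275 + 3.1330 + 1.3000 + 0.9142 + 0.3700 = 10.7095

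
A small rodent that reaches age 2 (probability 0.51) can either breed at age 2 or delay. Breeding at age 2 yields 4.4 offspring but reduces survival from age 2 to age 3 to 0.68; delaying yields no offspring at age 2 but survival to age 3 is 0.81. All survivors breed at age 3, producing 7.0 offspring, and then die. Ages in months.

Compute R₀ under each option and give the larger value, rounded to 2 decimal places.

4.67

breed at age 2: R₀ = 0.51 × (4.4 + 0.68 × 7.0) = 0.51 × 9.1600 = 4.6716
delay to age 3: R₀ = 0.51 × (0.81 × 7.0) = 0.51 × 5.6700 = 2.8917
Higher: breed at age 2 (4.6716).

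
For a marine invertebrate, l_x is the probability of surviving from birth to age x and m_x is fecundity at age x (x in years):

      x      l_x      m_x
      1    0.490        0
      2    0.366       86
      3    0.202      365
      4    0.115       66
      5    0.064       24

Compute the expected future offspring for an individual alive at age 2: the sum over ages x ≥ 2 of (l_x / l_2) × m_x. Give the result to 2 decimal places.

312.38

l_2 = 0.366. Conditional survival from age 2 to x is l_x / l_2.
  x=2: (0.366/0.366) × 86 = 86.0000
  x=3: (0.202/0.366) × 365 = 201.4481
  x=4: (0.115/0.366) × 66 = 20.7377
  x=5: (0.064/0.366) × 24 = 4.1967
Sum = 86.0000 + 201.4481 + 20.7377 + 4.1967 = 312.3825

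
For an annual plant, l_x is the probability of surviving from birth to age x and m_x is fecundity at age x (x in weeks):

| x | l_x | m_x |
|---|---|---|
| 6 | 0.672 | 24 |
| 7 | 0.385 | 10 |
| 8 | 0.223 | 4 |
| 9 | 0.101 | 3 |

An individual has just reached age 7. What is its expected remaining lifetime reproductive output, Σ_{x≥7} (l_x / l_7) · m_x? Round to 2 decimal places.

13.10

l_7 = 0.385. Conditional survival from age 7 to x is l_x / l_7.
  x=7: (0.385/0.385) × 10 = 10.0000
  x=8: (0.223/0.385) × 4 = 2.3169
  x=9: (0.101/0.385) × 3 = 0.7870
Sum = 10.0000 + 2.3169 + 0.7870 = 13.1039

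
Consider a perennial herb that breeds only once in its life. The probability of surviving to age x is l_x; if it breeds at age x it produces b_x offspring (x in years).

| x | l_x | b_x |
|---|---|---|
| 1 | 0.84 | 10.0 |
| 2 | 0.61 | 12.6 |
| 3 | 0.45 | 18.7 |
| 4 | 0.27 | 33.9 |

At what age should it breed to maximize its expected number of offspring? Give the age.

Expected offspring if breeding at age x = l_x × b_x:
  age 1: 0.84 × 10.0 = 8.400
  age 2: 0.61 × 12.6 = 7.686
  age 3: 0.45 × 18.7 = 8.415
  age 4: 0.27 × 33.9 = 9.153
Maximum at age 4 (9.153).

4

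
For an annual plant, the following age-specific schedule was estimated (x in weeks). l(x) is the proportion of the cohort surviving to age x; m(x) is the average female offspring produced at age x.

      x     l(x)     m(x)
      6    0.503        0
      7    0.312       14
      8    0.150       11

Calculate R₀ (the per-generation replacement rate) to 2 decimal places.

6.02

R₀ = Σ l(x) m(x):
  age 6: 0.503 × 0 = 0.0000
  age 7: 0.312 × 14 = 4.3680
  age 8: 0.150 × 11 = 1.6500
R₀ = 0.0000 + 4.3680 + 1.6500 = 6.0180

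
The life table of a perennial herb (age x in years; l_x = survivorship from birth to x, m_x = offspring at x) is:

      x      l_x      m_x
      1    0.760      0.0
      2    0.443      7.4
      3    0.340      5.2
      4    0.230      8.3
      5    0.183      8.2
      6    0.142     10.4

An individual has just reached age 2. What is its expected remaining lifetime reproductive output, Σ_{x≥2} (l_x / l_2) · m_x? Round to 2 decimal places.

22.42

l_2 = 0.443. Conditional survival from age 2 to x is l_x / l_2.
  x=2: (0.443/0.443) × 7.4 = 7.4000
  x=3: (0.340/0.443) × 5.2 = 3.9910
  x=4: (0.230/0.443) × 8.3 = 4.3093
  x=5: (0.183/0.443) × 8.2 = 3.3874
  x=6: (0.142/0.443) × 10.4 = 3.3336
Sum = 7.4000 + 3.9910 + 4.3093 + 3.3874 + 3.3336 = 22.4212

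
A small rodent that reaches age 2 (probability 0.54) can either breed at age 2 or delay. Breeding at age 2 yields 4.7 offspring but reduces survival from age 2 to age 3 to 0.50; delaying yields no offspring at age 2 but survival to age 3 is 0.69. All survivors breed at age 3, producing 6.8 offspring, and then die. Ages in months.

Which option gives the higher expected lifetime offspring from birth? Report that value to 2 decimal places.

4.37

breed at age 2: R₀ = 0.54 × (4.7 + 0.50 × 6.8) = 0.54 × 8.1000 = 4.3740
delay to age 3: R₀ = 0.54 × (0.69 × 6.8) = 0.54 × 4.6920 = 2.5337
Higher: breed at age 2 (4.3740).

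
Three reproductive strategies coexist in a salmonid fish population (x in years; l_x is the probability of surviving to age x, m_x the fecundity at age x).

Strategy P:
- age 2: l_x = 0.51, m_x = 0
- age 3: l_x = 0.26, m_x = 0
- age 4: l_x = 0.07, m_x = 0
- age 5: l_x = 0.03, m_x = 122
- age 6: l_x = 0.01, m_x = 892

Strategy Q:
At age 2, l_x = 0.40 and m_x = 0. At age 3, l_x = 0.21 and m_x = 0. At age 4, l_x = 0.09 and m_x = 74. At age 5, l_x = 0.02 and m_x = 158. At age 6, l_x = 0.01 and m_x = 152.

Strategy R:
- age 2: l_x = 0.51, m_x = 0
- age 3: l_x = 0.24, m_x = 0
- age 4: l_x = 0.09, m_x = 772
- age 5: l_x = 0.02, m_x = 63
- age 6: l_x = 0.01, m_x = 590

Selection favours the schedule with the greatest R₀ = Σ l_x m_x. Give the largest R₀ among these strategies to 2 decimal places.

Strategy P: R₀ = 0.51×0 + 0.26×0 + 0.07×0 + 0.03×122 + 0.01×892 = 12.5800
Strategy Q: R₀ = 0.40×0 + 0.21×0 + 0.09×74 + 0.02×158 + 0.01×152 = 11.3400
Strategy R: R₀ = 0.51×0 + 0.24×0 + 0.09×772 + 0.02×63 + 0.01×590 = 76.6400
Highest R₀: strategy R with 76.6400.

76.64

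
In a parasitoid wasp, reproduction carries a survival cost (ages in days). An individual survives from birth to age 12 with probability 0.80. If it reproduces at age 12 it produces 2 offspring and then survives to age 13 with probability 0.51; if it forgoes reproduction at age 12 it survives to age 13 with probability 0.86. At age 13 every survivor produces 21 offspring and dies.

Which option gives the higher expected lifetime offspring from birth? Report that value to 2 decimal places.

14.45

breed at age 12: R₀ = 0.80 × (2 + 0.51 × 21) = 0.80 × 12.7100 = 10.1680
delay to age 13: R₀ = 0.80 × (0.86 × 21) = 0.80 × 18.0600 = 14.4480
Higher: delay to age 13 (14.4480).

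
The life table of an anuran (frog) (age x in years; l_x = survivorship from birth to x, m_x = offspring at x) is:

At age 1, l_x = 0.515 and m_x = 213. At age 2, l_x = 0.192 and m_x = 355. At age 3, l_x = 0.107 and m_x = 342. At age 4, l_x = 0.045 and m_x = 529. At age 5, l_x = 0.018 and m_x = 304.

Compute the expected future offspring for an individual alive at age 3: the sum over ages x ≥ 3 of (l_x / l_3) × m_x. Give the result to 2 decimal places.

l_3 = 0.107. Conditional survival from age 3 to x is l_x / l_3.
  x=3: (0.107/0.107) × 342 = 342.0000
  x=4: (0.045/0.107) × 529 = 222.4766
  x=5: (0.018/0.107) × 304 = 51.1402
Sum = 342.0000 + 222.4766 + 51.1402 = 615.6168

615.62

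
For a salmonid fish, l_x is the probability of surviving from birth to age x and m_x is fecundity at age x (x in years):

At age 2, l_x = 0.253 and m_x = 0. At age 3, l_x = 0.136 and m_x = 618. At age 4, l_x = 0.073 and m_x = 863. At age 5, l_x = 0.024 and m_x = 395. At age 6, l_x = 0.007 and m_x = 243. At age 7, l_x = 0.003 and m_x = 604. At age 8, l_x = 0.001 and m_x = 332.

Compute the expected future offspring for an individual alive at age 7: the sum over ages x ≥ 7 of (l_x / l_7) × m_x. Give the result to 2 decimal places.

714.67

l_7 = 0.003. Conditional survival from age 7 to x is l_x / l_7.
  x=7: (0.003/0.003) × 604 = 604.0000
  x=8: (0.001/0.003) × 332 = 110.6667
Sum = 604.0000 + 110.6667 = 714.6667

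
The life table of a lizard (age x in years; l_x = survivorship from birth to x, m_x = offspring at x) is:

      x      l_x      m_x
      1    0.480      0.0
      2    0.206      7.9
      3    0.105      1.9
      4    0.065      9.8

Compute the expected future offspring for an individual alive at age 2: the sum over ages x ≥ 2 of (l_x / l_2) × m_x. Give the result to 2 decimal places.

l_2 = 0.206. Conditional survival from age 2 to x is l_x / l_2.
  x=2: (0.206/0.206) × 7.9 = 7.9000
  x=3: (0.105/0.206) × 1.9 = 0.9684
  x=4: (0.065/0.206) × 9.8 = 3.0922
Sum = 7.9000 + 0.9684 + 3.0922 = 11.9607

11.96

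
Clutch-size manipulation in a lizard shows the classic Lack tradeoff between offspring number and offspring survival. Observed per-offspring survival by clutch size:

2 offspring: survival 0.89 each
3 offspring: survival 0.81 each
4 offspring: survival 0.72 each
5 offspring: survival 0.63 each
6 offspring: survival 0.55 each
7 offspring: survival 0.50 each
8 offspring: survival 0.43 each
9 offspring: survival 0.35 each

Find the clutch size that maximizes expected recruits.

7

Expected recruits = c × s(c):
  c=2: 2 × 0.89 = 1.780
  c=3: 3 × 0.81 = 2.430
  c=4: 4 × 0.72 = 2.880
  c=5: 5 × 0.63 = 3.150
  c=6: 6 × 0.55 = 3.300
  c=7: 7 × 0.50 = 3.500
  c=8: 8 × 0.43 = 3.440
  c=9: 9 × 0.35 = 3.150
Maximum at c = 7 (3.500 recruits).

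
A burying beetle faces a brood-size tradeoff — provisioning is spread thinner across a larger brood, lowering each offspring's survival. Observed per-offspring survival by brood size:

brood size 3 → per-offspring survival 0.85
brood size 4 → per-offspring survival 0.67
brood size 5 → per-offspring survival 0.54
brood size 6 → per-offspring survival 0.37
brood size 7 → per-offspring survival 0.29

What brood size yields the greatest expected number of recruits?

5

Expected recruits = c × s(c):
  c=3: 3 × 0.85 = 2.550
  c=4: 4 × 0.67 = 2.680
  c=5: 5 × 0.54 = 2.700
  c=6: 6 × 0.37 = 2.220
  c=7: 7 × 0.29 = 2.030
Maximum at c = 5 (2.700 recruits).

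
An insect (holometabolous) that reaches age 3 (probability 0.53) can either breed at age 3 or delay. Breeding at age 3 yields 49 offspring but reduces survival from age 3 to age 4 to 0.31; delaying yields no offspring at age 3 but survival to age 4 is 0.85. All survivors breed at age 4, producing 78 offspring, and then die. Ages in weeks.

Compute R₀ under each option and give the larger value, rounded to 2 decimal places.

38.79

breed at age 3: R₀ = 0.53 × (49 + 0.31 × 78) = 0.53 × 73.1800 = 38.7854
delay to age 4: R₀ = 0.53 × (0.85 × 78) = 0.53 × 66.3000 = 35.1390
Higher: breed at age 3 (38.7854).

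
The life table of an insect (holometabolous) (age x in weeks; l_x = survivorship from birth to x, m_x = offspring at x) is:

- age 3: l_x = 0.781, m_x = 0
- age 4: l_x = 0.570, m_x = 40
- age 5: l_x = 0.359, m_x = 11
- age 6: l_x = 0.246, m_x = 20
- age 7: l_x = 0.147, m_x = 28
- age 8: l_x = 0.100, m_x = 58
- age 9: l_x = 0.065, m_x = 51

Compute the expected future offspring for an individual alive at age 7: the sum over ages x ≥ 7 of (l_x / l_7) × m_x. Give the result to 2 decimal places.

l_7 = 0.147. Conditional survival from age 7 to x is l_x / l_7.
  x=7: (0.147/0.147) × 28 = 28.0000
  x=8: (0.100/0.147) × 58 = 39.4558
  x=9: (0.065/0.147) × 51 = 22.5510
Sum = 28.0000 + 39.4558 + 22.5510 = 90.0068

90.01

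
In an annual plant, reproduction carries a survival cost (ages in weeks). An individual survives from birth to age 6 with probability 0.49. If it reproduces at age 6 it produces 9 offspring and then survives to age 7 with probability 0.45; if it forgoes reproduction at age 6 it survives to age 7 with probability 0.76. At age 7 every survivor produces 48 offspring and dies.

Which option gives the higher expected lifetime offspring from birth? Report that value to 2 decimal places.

breed at age 6: R₀ = 0.49 × (9 + 0.45 × 48) = 0.49 × 30.6000 = 14.9940
delay to age 7: R₀ = 0.49 × (0.76 × 48) = 0.49 × 36.4800 = 17.8752
Higher: delay to age 7 (17.8752).

17.88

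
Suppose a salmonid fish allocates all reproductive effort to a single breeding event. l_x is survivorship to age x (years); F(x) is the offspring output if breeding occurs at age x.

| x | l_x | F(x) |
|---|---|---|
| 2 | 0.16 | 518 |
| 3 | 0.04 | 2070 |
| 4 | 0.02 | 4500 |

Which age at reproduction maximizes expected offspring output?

4

Expected offspring if breeding at age x = l_x × F(x):
  age 2: 0.16 × 518 = 82.880
  age 3: 0.04 × 2070 = 82.800
  age 4: 0.02 × 4500 = 90.000
Maximum at age 4 (90.000).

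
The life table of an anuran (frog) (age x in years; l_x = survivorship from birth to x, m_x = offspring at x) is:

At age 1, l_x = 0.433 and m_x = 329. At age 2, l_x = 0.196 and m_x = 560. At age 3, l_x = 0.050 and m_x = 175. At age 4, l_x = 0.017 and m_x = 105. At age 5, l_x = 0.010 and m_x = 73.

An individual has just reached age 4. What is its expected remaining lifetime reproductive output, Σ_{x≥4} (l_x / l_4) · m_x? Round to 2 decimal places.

l_4 = 0.017. Conditional survival from age 4 to x is l_x / l_4.
  x=4: (0.017/0.017) × 105 = 105.0000
  x=5: (0.010/0.017) × 73 = 42.9412
Sum = 105.0000 + 42.9412 = 147.9412

147.94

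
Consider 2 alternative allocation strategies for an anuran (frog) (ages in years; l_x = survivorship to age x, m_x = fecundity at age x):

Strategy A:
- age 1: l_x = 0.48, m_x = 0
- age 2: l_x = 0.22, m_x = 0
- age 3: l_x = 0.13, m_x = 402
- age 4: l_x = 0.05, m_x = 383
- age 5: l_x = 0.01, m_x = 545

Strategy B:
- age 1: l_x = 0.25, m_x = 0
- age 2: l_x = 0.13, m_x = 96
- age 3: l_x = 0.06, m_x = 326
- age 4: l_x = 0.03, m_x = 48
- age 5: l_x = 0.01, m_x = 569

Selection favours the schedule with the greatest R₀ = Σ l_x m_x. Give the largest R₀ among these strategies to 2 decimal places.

Strategy A: R₀ = 0.48×0 + 0.22×0 + 0.13×402 + 0.05×383 + 0.01×545 = 76.8600
Strategy B: R₀ = 0.25×0 + 0.13×96 + 0.06×326 + 0.03×48 + 0.01×569 = 39.1700
Highest R₀: strategy A with 76.8600.

76.86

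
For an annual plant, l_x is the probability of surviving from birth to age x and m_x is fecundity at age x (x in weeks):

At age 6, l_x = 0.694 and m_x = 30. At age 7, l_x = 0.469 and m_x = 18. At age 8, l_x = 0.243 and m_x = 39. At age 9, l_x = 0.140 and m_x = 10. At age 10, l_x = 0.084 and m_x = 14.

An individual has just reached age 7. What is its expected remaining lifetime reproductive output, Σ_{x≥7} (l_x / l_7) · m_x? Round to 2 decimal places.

l_7 = 0.469. Conditional survival from age 7 to x is l_x / l_7.
  x=7: (0.469/0.469) × 18 = 18.0000
  x=8: (0.243/0.469) × 39 = 20.2068
  x=9: (0.140/0.469) × 10 = 2.9851
  x=10: (0.084/0.469) × 14 = 2.5075
Sum = 18.0000 + 20.2068 + 2.9851 + 2.5075 = 43.6994

43.70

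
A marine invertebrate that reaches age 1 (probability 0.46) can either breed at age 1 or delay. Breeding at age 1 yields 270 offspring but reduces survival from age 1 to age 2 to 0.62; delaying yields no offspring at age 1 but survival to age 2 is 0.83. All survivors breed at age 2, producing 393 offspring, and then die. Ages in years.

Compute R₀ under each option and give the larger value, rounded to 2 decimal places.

breed at age 1: R₀ = 0.46 × (270 + 0.62 × 393) = 0.46 × 513.6600 = 236.2836
delay to age 2: R₀ = 0.46 × (0.83 × 393) = 0.46 × 326.1900 = 150.0474
Higher: breed at age 1 (236.2836).

236.28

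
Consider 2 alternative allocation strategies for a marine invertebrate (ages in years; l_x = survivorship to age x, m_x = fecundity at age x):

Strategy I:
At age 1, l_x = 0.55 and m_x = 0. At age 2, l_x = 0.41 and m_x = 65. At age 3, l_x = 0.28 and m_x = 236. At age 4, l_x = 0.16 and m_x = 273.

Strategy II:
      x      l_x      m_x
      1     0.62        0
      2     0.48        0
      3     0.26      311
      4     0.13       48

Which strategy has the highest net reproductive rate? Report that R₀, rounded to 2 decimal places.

Strategy I: R₀ = 0.55×0 + 0.41×65 + 0.28×236 + 0.16×273 = 136.4100
Strategy II: R₀ = 0.62×0 + 0.48×0 + 0.26×311 + 0.13×48 = 87.1000
Highest R₀: strategy I with 136.4100.

136.41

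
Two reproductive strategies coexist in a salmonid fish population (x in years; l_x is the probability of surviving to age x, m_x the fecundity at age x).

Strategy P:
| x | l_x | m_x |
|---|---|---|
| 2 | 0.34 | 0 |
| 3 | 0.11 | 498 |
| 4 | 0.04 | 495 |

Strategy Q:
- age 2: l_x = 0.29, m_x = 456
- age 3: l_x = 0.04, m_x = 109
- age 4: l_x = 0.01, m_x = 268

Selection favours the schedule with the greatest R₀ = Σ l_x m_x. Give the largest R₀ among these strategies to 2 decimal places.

Strategy P: R₀ = 0.34×0 + 0.11×498 + 0.04×495 = 74.5800
Strategy Q: R₀ = 0.29×456 + 0.04×109 + 0.01×268 = 139.2800
Highest R₀: strategy Q with 139.2800.

139.28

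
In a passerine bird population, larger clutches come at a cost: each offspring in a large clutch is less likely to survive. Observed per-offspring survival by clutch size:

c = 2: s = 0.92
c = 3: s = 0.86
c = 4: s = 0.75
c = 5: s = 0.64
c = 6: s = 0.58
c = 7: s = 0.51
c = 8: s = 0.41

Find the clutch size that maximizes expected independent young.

Expected independent young = c × s(c):
  c=2: 2 × 0.92 = 1.840
  c=3: 3 × 0.86 = 2.580
  c=4: 4 × 0.75 = 3.000
  c=5: 5 × 0.64 = 3.200
  c=6: 6 × 0.58 = 3.480
  c=7: 7 × 0.51 = 3.570
  c=8: 8 × 0.41 = 3.280
Maximum at c = 7 (3.570 independent young).

7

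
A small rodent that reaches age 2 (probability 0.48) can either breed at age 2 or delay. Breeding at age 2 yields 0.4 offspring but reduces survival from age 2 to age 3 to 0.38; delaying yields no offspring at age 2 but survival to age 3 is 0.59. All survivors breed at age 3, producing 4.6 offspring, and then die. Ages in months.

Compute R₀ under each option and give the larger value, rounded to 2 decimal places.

breed at age 2: R₀ = 0.48 × (0.4 + 0.38 × 4.6) = 0.48 × 2.1480 = 1.0310
delay to age 3: R₀ = 0.48 × (0.59 × 4.6) = 0.48 × 2.7140 = 1.3027
Higher: delay to age 3 (1.3027).

1.30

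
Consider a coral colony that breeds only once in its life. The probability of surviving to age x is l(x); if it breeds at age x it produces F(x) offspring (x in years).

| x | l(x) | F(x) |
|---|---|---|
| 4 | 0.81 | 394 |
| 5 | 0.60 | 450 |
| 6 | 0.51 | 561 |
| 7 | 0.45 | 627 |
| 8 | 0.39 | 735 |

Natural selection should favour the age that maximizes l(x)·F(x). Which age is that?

Expected offspring if breeding at age x = l(x) × F(x):
  age 4: 0.81 × 394 = 319.140
  age 5: 0.60 × 450 = 270.000
  age 6: 0.51 × 561 = 286.110
  age 7: 0.45 × 627 = 282.150
  age 8: 0.39 × 735 = 286.650
Maximum at age 4 (319.140).

4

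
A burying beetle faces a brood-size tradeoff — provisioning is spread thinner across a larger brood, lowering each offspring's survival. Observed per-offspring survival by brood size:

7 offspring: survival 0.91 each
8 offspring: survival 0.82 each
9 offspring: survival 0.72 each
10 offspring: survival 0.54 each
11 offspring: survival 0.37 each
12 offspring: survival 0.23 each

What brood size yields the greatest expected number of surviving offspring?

8

Expected surviving offspring = c × s(c):
  c=7: 7 × 0.91 = 6.370
  c=8: 8 × 0.82 = 6.560
  c=9: 9 × 0.72 = 6.480
  c=10: 10 × 0.54 = 5.400
  c=11: 11 × 0.37 = 4.070
  c=12: 12 × 0.23 = 2.760
Maximum at c = 8 (6.560 surviving offspring).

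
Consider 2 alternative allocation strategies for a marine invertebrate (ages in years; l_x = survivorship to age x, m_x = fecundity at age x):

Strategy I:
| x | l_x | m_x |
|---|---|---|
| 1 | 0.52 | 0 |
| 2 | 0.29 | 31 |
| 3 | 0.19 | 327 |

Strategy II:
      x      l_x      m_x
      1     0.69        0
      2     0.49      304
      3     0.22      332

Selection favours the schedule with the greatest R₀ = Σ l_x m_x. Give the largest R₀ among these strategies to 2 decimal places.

Strategy I: R₀ = 0.52×0 + 0.29×31 + 0.19×327 = 71.1200
Strategy II: R₀ = 0.69×0 + 0.49×304 + 0.22×332 = 222.0000
Highest R₀: strategy II with 222.0000.

222.00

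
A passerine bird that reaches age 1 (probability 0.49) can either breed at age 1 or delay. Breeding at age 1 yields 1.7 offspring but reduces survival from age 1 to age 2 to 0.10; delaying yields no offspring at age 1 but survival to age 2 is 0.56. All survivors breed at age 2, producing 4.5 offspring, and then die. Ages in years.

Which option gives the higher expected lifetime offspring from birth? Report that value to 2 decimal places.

breed at age 1: R₀ = 0.49 × (1.7 + 0.10 × 4.5) = 0.49 × 2.1500 = 1.0535
delay to age 2: R₀ = 0.49 × (0.56 × 4.5) = 0.49 × 2.5200 = 1.2348
Higher: delay to age 2 (1.2348).

1.23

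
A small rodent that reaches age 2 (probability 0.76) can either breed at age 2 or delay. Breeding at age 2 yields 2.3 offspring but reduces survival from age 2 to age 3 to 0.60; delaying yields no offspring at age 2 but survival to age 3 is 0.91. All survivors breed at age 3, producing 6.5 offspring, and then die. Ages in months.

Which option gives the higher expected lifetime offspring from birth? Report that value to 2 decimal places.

breed at age 2: R₀ = 0.76 × (2.3 + 0.60 × 6.5) = 0.76 × 6.2000 = 4.7120
delay to age 3: R₀ = 0.76 × (0.91 × 6.5) = 0.76 × 5.9150 = 4.4954
Higher: breed at age 2 (4.7120).

4.71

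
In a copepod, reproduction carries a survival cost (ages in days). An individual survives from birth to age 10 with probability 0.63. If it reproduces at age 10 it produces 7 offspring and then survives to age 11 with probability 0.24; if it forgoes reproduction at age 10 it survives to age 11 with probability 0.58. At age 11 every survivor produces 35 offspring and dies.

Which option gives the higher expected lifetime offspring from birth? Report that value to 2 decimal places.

breed at age 10: R₀ = 0.63 × (7 + 0.24 × 35) = 0.63 × 15.4000 = 9.7020
delay to age 11: R₀ = 0.63 × (0.58 × 35) = 0.63 × 20.3000 = 12.7890
Higher: delay to age 11 (12.7890).

12.79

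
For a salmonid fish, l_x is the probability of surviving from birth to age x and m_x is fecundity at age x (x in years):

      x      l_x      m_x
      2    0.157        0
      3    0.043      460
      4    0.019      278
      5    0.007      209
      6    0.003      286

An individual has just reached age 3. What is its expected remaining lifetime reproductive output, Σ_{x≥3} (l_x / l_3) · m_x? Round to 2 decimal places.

636.81

l_3 = 0.043. Conditional survival from age 3 to x is l_x / l_3.
  x=3: (0.043/0.043) × 460 = 460.0000
  x=4: (0.019/0.043) × 278 = 122.8372
  x=5: (0.007/0.043) × 209 = 34.0233
  x=6: (0.003/0.043) × 286 = 19.9535
Sum = 460.0000 + 122.8372 + 34.0233 + 19.9535 = 636.8140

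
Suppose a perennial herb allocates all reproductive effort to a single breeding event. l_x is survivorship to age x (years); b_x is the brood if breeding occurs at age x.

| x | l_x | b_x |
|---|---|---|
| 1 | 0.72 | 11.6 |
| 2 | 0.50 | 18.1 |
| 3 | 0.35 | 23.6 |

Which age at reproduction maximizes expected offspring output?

2

Expected offspring if breeding at age x = l_x × b_x:
  age 1: 0.72 × 11.6 = 8.352
  age 2: 0.50 × 18.1 = 9.050
  age 3: 0.35 × 23.6 = 8.260
Maximum at age 2 (9.050).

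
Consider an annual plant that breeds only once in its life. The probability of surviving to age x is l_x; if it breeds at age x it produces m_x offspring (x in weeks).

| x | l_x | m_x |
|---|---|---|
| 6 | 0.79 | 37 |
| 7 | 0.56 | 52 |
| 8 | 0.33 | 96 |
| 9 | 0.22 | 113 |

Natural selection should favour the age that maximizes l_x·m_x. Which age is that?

Expected offspring if breeding at age x = l_x × m_x:
  age 6: 0.79 × 37 = 29.230
  age 7: 0.56 × 52 = 29.120
  age 8: 0.33 × 96 = 31.680
  age 9: 0.22 × 113 = 24.860
Maximum at age 8 (31.680).

8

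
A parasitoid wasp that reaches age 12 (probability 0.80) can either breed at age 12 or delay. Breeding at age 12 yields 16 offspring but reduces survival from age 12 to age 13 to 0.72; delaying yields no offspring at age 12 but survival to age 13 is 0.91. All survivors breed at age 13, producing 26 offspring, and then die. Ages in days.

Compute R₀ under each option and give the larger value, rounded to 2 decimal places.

27.78

breed at age 12: R₀ = 0.80 × (16 + 0.72 × 26) = 0.80 × 34.7200 = 27.7760
delay to age 13: R₀ = 0.80 × (0.91 × 26) = 0.80 × 23.6600 = 18.9280
Higher: breed at age 12 (27.7760).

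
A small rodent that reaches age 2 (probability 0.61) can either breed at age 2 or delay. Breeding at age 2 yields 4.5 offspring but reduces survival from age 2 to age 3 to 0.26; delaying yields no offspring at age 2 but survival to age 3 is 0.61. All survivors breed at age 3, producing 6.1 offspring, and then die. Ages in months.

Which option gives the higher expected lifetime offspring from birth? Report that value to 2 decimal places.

3.71

breed at age 2: R₀ = 0.61 × (4.5 + 0.26 × 6.1) = 0.61 × 6.0860 = 3.7125
delay to age 3: R₀ = 0.61 × (0.61 × 6.1) = 0.61 × 3.7210 = 2.2698
Higher: breed at age 2 (3.7125).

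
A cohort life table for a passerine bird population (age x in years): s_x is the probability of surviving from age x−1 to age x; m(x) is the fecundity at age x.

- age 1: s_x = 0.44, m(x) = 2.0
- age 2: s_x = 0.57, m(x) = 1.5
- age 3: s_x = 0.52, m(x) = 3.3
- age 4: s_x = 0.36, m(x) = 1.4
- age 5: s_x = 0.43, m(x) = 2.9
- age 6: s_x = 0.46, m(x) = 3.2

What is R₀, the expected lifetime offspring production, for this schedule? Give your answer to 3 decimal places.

1.841

Survivorship from birth: l_x = s_1·s_2·…·s_x.
  l_1 = 0.44000
  l_2 = 0.25080
  l_3 = 0.13042
  l_4 = 0.04695
  l_5 = 0.02019
  l_6 = 0.00929
R₀ = Σ l_x m(x):
  age 1: 0.44000 × 2.0 = 0.8800
  age 2: 0.25080 × 1.5 = 0.3762
  age 3: 0.13042 × 3.3 = 0.4304
  age 4: 0.04695 × 1.4 = 0.0657
  age 5: 0.02019 × 2.9 = 0.0586
  age 6: 0.00929 × 3.2 = 0.0297
R₀ = 0.8800 + 0.3762 + 0.4304 + 0.0657 + 0.0586 + 0.0297 = 1.8406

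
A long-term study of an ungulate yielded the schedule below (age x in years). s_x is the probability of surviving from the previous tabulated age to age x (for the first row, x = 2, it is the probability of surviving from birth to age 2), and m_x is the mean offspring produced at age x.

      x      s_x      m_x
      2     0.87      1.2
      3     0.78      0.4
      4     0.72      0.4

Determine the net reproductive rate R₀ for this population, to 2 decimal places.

Survivorship from birth: l_x = s_2·s_3·…·s_x.
  l_2 = 0.87000
  l_3 = 0.67860
  l_4 = 0.48859
R₀ = Σ l_x m_x:
  age 2: 0.87000 × 1.2 = 1.0440
  age 3: 0.67860 × 0.4 = 0.2714
  age 4: 0.48859 × 0.4 = 0.1954
R₀ = 1.0440 + 0.2714 + 0.1954 = 1.5109

1.51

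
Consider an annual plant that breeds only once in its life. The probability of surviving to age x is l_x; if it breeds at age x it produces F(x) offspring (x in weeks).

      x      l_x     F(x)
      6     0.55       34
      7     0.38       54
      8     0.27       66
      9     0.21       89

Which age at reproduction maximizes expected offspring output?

7

Expected offspring if breeding at age x = l_x × F(x):
  age 6: 0.55 × 34 = 18.700
  age 7: 0.38 × 54 = 20.520
  age 8: 0.27 × 66 = 17.820
  age 9: 0.21 × 89 = 18.690
Maximum at age 7 (20.520).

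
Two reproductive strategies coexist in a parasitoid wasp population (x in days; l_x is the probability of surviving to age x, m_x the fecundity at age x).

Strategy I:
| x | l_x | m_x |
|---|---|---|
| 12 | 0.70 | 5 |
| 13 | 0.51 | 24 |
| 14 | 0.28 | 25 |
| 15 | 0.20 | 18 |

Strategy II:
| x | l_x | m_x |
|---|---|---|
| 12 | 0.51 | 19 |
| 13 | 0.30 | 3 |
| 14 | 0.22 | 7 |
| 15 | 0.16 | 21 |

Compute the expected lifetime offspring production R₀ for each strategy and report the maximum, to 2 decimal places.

Strategy I: R₀ = 0.70×5 + 0.51×24 + 0.28×25 + 0.20×18 = 26.3400
Strategy II: R₀ = 0.51×19 + 0.30×3 + 0.22×7 + 0.16×21 = 15.4900
Highest R₀: strategy I with 26.3400.

26.34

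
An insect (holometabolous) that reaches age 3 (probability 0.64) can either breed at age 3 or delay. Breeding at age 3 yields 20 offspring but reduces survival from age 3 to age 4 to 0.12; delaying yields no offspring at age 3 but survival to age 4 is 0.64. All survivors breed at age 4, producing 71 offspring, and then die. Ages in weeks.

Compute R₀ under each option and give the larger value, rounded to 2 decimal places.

29.08

breed at age 3: R₀ = 0.64 × (20 + 0.12 × 71) = 0.64 × 28.5200 = 18.2528
delay to age 4: R₀ = 0.64 × (0.64 × 71) = 0.64 × 45.4400 = 29.0816
Higher: delay to age 4 (29.0816).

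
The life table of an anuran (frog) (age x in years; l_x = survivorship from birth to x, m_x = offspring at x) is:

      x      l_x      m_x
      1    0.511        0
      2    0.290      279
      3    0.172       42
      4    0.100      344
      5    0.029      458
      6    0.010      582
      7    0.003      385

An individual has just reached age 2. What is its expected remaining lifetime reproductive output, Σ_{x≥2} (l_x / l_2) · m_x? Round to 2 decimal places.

492.38

l_2 = 0.290. Conditional survival from age 2 to x is l_x / l_2.
  x=2: (0.290/0.290) × 279 = 279.0000
  x=3: (0.172/0.290) × 42 = 24.9103
  x=4: (0.100/0.290) × 344 = 118.6207
  x=5: (0.029/0.290) × 458 = 45.8000
  x=6: (0.010/0.290) × 582 = 20.0690
  x=7: (0.003/0.290) × 385 = 3.9828
Sum = 279.0000 + 24.9103 + 118.6207 + 45.8000 + 20.0690 + 3.9828 = 492.3828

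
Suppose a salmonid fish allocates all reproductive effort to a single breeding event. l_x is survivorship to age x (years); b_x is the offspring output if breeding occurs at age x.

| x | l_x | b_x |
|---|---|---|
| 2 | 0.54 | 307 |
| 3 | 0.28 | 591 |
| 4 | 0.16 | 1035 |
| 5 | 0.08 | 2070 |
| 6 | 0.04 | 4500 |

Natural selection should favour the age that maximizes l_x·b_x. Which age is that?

6

Expected offspring if breeding at age x = l_x × b_x:
  age 2: 0.54 × 307 = 165.780
  age 3: 0.28 × 591 = 165.480
  age 4: 0.16 × 1035 = 165.600
  age 5: 0.08 × 2070 = 165.600
  age 6: 0.04 × 4500 = 180.000
Maximum at age 6 (180.000).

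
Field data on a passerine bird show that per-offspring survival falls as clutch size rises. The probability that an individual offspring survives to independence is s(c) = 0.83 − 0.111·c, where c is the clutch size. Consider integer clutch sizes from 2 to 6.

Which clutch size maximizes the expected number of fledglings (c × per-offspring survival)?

4

Expected fledglings = c × s(c):
  c=2: 2 × 0.608 = 1.216
  c=3: 3 × 0.497 = 1.491
  c=4: 4 × 0.386 = 1.544
  c=5: 5 × 0.275 = 1.375
  c=6: 6 × 0.164 = 0.984
Maximum at c = 4 (1.544 fledglings).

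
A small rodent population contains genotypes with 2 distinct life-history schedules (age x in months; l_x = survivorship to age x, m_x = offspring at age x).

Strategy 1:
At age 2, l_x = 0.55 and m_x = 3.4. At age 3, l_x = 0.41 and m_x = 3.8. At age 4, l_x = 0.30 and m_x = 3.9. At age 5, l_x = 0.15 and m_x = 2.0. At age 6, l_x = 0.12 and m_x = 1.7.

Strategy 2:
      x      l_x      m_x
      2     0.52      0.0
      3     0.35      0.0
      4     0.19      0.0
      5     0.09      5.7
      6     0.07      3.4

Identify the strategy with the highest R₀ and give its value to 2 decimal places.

5.10

Strategy 1: R₀ = 0.55×3.4 + 0.41×3.8 + 0.30×3.9 + 0.15×2.0 + 0.12×1.7 = 5.1020
Strategy 2: R₀ = 0.52×0.0 + 0.35×0.0 + 0.19×0.0 + 0.09×5.7 + 0.07×3.4 = 0.7510
Highest R₀: strategy 1 with 5.1020.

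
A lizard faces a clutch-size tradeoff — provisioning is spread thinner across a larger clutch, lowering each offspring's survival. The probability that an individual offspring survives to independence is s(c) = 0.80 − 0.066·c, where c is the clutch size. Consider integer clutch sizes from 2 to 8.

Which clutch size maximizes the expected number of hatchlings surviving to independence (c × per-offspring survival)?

6

Expected hatchlings surviving to independence = c × s(c):
  c=2: 2 × 0.668 = 1.336
  c=3: 3 × 0.602 = 1.806
  c=4: 4 × 0.536 = 2.144
  c=5: 5 × 0.470 = 2.350
  c=6: 6 × 0.404 = 2.424
  c=7: 7 × 0.338 = 2.366
  c=8: 8 × 0.272 = 2.176
Maximum at c = 6 (2.424 hatchlings surviving to independence).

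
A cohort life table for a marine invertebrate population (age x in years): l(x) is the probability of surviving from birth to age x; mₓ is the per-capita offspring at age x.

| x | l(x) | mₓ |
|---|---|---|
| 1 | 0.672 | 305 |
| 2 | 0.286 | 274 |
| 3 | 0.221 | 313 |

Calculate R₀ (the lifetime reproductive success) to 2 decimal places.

352.50

R₀ = Σ l(x) mₓ:
  age 1: 0.672 × 305 = 204.9600
  age 2: 0.286 × 274 = 78.3640
  age 3: 0.221 × 313 = 69.1730
R₀ = 204.9600 + 78.3640 + 69.1730 = 352.4970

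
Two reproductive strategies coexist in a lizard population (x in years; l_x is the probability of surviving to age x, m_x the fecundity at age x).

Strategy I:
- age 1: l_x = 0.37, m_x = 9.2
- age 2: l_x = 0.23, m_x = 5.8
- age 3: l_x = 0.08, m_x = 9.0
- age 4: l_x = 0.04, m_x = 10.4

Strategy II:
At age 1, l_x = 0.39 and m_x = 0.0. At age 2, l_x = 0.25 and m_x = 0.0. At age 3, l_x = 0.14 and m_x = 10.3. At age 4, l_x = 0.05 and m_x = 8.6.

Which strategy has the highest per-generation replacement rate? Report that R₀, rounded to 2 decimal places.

Strategy I: R₀ = 0.37×9.2 + 0.23×5.8 + 0.08×9.0 + 0.04×10.4 = 5.8740
Strategy II: R₀ = 0.39×0.0 + 0.25×0.0 + 0.14×10.3 + 0.05×8.6 = 1.8720
Highest R₀: strategy I with 5.8740.

5.87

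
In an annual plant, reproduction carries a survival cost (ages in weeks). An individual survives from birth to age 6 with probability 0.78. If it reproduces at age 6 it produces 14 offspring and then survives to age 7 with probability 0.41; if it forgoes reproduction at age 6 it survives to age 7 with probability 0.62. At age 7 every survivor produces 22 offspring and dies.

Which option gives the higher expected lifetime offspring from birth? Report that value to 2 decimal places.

breed at age 6: R₀ = 0.78 × (14 + 0.41 × 22) = 0.78 × 23.0200 = 17.9556
delay to age 7: R₀ = 0.78 × (0.62 × 22) = 0.78 × 13.6400 = 10.6392
Higher: breed at age 6 (17.9556).

17.96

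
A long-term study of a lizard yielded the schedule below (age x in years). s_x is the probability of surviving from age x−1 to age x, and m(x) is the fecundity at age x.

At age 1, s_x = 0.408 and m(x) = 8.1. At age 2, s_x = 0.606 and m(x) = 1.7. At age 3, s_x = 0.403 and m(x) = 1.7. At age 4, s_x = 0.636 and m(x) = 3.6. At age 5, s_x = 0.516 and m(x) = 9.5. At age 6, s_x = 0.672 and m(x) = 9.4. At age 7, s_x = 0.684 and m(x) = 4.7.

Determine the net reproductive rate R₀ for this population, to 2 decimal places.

Survivorship from birth: l_x = s_1·s_2·…·s_x.
  l_1 = 0.40800
  l_2 = 0.24725
  l_3 = 0.09964
  l_4 = 0.06337
  l_5 = 0.03270
  l_6 = 0.02197
  l_7 = 0.01503
R₀ = Σ l_x m(x):
  age 1: 0.40800 × 8.1 = 3.3048
  age 2: 0.24725 × 1.7 = 0.4203
  age 3: 0.09964 × 1.7 = 0.1694
  age 4: 0.06337 × 3.6 = 0.2281
  age 5: 0.03270 × 9.5 = 0.3106
  age 6: 0.02197 × 9.4 = 0.2065
  age 7: 0.01503 × 4.7 = 0.0706
R₀ = 3.3048 + 0.4203 + 0.1694 + 0.2281 + 0.3106 + 0.2065 + 0.0706 = 4.7105

4.71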